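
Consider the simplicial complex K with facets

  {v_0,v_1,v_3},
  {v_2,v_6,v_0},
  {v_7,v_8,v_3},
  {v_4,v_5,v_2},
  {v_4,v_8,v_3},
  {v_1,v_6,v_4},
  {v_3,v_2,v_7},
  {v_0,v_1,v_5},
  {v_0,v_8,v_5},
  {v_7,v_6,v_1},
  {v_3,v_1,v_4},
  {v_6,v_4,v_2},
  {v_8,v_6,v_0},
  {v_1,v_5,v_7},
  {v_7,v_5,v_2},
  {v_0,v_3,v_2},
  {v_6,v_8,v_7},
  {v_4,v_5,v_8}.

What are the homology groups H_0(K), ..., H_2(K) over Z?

H_0 = Z,  H_1 = Z^2,  H_2 = Z.

We work with the vertex ordering v_0 < v_1 < v_2 < v_3 < v_4 < v_5 < v_6 < v_7 < v_8. The simplices of K, each written with vertices in increasing order, are:

  0-simplices (9): [v_0], [v_1], [v_2], [v_3], [v_4], [v_5], [v_6], [v_7], [v_8]
  1-simplices (27): (27 of them)
  2-simplices (18): (18 of them)

giving chain groups C_0 ≅ Z^9, C_1 ≅ Z^27, C_2 ≅ Z^18.

Boundary ∂_1: C_1 → C_0 is given by ∂[p,q] = [q] − [p].
The 9×27 boundary matrix has rank 8 and Smith normal form diag(1,1,1,1,1,1,1,1).

∂_2: C_2 → C_1 maps a triangle to the signed sum of its edges. For instance
  ∂[v_0,v_5,v_8] = [v_5,v_8] − [v_0,v_8] + [v_0,v_5],
  ∂[v_1,v_5,v_7] = [v_5,v_7] − [v_1,v_7] + [v_1,v_5].
This gives a 27×18 integer matrix of rank 17; reducing to Smith normal form yields diagonal entries (1,1,1,1,1,1,1,1,1,1,1,1,1,1,1,1,1).

From H_k ≅ ker(∂_k) / im(∂_{k+1}) we obtain:

  H_0: rank C_0 − rank ∂_1 = 9 − 8 = 1, and the invariant factors of ∂_1 are all 1, so H_0 = Z.
  H_1: rank ker ∂_1 − rank ∂_2 = (27 − 8) − 17 = 2, and the invariant factors of ∂_2 are all 1, so H_1 = Z^2.
  H_2: rank ker ∂_2 − rank ∂_3 = (18 − 17) − 0 = 1, and there is no ∂_3, so H_2 = Z.

(K is a triangulation of the torus T^2.)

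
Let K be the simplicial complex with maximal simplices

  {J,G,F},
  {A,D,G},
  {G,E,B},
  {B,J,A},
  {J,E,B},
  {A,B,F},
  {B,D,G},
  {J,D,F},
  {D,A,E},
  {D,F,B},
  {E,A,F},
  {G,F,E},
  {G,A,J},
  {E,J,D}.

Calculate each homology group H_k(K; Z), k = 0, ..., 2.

Take the total order A < B < D < E < F < G < J on the vertex set. Then K (dimension 2) consists of the simplices:

  0-simplices (7): A, B, D, E, F, G, J
  1-simplices (21): AB, AD, AE, AF, AG, AJ, BD, BE, BF, BG, BJ, DE, DF, DG, DJ, EF, EG, EJ, FG, FJ, GJ
  2-simplices (14): ABF, ABJ, ADE, ADG, AEF, AGJ, BDF, BDG, BEG, BEJ, DEJ, DFJ, EFG, FGJ

Hence C_0 ≅ Z^7, C_1 ≅ Z^21, C_2 ≅ Z^14.

Boundary ∂_1: C_1 → C_0 is given by ∂[p,q] = [q] − [p]. For instance
  ∂FG = G − F.
This gives a 7×21 integer matrix of rank 6; reducing to Smith normal form yields diagonal entries (1,1,1,1,1,1).

Boundary ∂_2: C_2 → C_1 acts by ∂[p,q,r] = [q,r] − [p,r] + [p,q]. For instance
  ∂AEF = EF − AF + AE,
  ∂ABF = BF − AF + AB.
The 21×14 boundary matrix has rank 13 and Smith normal form diag(1,1,1,1,1,1,1,1,1,1,1,1,1).

Now H_k = ker ∂_k / im ∂_{k+1}, so:

  H_0: rank C_0 − rank ∂_1 = 7 − 6 = 1, and the invariant factors of ∂_1 are all 1, so H_0 = Z.
  H_1: rank ker ∂_1 − rank ∂_2 = (21 − 6) − 13 = 2, and the invariant factors of ∂_2 are all 1, so H_1 = Z^2.
  H_2: rank ker ∂_2 − rank ∂_3 = (14 − 13) − 0 = 1, and there is no ∂_3, so H_2 = Z.

As a check, the Euler characteristic is 7 − 21 + 14 = 0, which agrees with 1 − 2 + 1 = 0.

H_0 = Z,  H_1 = Z^2,  H_2 = Z.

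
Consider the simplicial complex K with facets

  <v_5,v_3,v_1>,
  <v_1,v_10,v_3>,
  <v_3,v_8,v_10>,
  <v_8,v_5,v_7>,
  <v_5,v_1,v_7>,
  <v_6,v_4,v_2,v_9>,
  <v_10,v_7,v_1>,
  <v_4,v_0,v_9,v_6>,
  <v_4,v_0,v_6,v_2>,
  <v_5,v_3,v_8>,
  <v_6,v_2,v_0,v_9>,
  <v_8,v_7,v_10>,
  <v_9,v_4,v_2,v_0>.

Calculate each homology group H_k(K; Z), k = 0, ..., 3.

Take the total order v_0 < v_1 < v_2 < v_3 < v_4 < v_5 < v_6 < v_7 < v_8 < v_9 < v_10 on the vertex set. Then K (dimension 3) consists of the simplices:

  0-simplices (11): [v_0], [v_1], [v_2], [v_3], [v_4], [v_5], [v_6], [v_7], [v_8], [v_9], [v_10]
  1-simplices (22): (22 of them)
  2-simplices (18): (18 of them)
  3-simplices (5): [v_0,v_2,v_4,v_6], [v_0,v_2,v_4,v_9], [v_0,v_2,v_6,v_9], [v_0,v_4,v_6,v_9], [v_2,v_4,v_6,v_9]

Hence C_0 ≅ Z^11, C_1 ≅ Z^22, C_2 ≅ Z^18, C_3 ≅ Z^5.

The boundary map ∂_1: C_1 → C_0 sends each edge [p,q] (with p < q) to q − p. For instance
  ∂[v_1,v_7] = [v_7] − [v_1].
The resulting 11×22 matrix has rank 9, and its Smith normal form has invariant factors (1,1,1,1,1,1,1,1,1).

Boundary ∂_2: C_2 → C_1 maps a triangle to the signed sum of its edges. For instance
  ∂[v_0,v_2,v_4] = [v_2,v_4] − [v_0,v_4] + [v_0,v_2],
  ∂[v_1,v_5,v_7] = [v_5,v_7] − [v_1,v_7] + [v_1,v_5].
The 22×18 boundary matrix has rank 13 and Smith normal form diag(1,1,1,1,1,1,1,1,1,1,1,1,1).

The boundary map ∂_3: C_3 → C_2 sends each 3-simplex σ to the alternating sum Σ_i (−1)^i (σ with its i-th vertex removed). For instance
  ∂[v_2,v_4,v_6,v_9] = [v_4,v_6,v_9] − [v_2,v_6,v_9] + [v_2,v_4,v_9] − [v_2,v_4,v_6],
  ∂[v_0,v_2,v_6,v_9] = [v_2,v_6,v_9] − [v_0,v_6,v_9] + [v_0,v_2,v_9] − [v_0,v_2,v_6].
The resulting 18×5 matrix has rank 4, and its Smith normal form has invariant factors (1,1,1,1).

Reading off H_k = ker ∂_k / im ∂_{k+1}:

  H_0: rank C_0 − rank ∂_1 = 11 − 9 = 2, and the invariant factors of ∂_1 are all 1, so H_0 ≅ Z^2.
  H_1: rank ker ∂_1 − rank ∂_2 = (22 − 9) − 13 = 0, and the invariant factors of ∂_2 are all 1, so H_1 ≅ 0.
  H_2: rank ker ∂_2 − rank ∂_3 = (18 − 13) − 4 = 1, and the invariant factors of ∂_3 are all 1, so H_2 ≅ Z.
  H_3: rank ker ∂_3 − rank ∂_4 = (5 − 4) − 0 = 1, and there is no ∂_4, so H_3 ≅ Z.

H_0 = Z^2,  H_1 = 0,  H_2 = Z,  H_3 = Z.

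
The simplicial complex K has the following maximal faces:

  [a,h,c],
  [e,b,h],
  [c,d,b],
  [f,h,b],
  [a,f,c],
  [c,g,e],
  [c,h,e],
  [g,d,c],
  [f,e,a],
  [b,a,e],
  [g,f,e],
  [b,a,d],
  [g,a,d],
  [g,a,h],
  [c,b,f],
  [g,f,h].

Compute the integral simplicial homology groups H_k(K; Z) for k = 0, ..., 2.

H_0 ≅ Z,  H_1 ≅ Z^2,  H_2 ≅ Z.

K has 8 vertices, 24 edges, 16 triangles.
rank ∂_0 = 0, rank ∂_1 = 7 ⇒ b_0 = 8 − 0 − 7 = 1; all invariant factors of ∂_1 are 1 so no torsion. So H_0 = Z.
rank ∂_1 = 7, rank ∂_2 = 15 ⇒ b_1 = 24 − 7 − 15 = 2; all invariant factors of ∂_2 are 1 so no torsion. So H_1 = Z^2.
rank ∂_2 = 15, rank ∂_3 = 0 ⇒ b_2 = 16 − 15 − 0 = 1. So H_2 = Z.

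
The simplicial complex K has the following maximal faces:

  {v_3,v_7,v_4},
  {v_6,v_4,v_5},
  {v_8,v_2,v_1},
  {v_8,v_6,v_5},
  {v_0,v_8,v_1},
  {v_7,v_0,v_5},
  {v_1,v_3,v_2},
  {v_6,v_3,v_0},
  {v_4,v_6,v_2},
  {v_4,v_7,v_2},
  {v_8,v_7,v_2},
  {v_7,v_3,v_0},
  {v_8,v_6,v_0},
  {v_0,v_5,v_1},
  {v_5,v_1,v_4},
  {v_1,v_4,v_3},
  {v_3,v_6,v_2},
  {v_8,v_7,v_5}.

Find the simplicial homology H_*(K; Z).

Take the total order v_0 < v_1 < v_2 < v_3 < v_4 < v_5 < v_6 < v_7 < v_8 on the vertex set. Then K (dimension 2) consists of the simplices:

  0-simplices (9): [v_0], [v_1], [v_2], [v_3], [v_4], [v_5], [v_6], [v_7], [v_8]
  1-simplices (27): (27 of them)
  2-simplices (18): (18 of them)

Hence C_0 ≅ Z^9, C_1 ≅ Z^27, C_2 ≅ Z^18.

The boundary map ∂_1: C_1 → C_0 maps an edge to its endpoints' difference, ∂[p,q] = q − p.
The 9×27 boundary matrix has rank 8 and Smith normal form diag(1,1,1,1,1,1,1,1).

∂_2: C_2 → C_1 acts by ∂[p,q,r] = [q,r] − [p,r] + [p,q]. For instance
  ∂[v_1,v_4,v_5] = [v_4,v_5] − [v_1,v_5] + [v_1,v_4],
  ∂[v_0,v_3,v_7] = [v_3,v_7] − [v_0,v_7] + [v_0,v_3].
This gives a 27×18 integer matrix of rank 18; reducing to Smith normal form yields diagonal entries (1,1,1,1,1,1,1,1,1,1,1,1,1,1,1,1,1,2).

Computing H_k = (kernel of ∂_k) / (image of ∂_{k+1}):

  H_0: rank C_0 − rank ∂_1 = 9 − 8 = 1, and the invariant factors of ∂_1 are all 1, so H_0 ≅ Z.
  H_1: rank ker ∂_1 − rank ∂_2 = (27 − 8) − 18 = 1, and ∂_2 has invariant factor 2 > 1, so H_1 ≅ Z ⊕ Z/2.
  H_2: rank ker ∂_2 − rank ∂_3 = (18 − 18) − 0 = 0, and there is no ∂_3, so H_2 ≅ 0.

As a check, the Euler characteristic is 9 − 27 + 18 = 0, which agrees with 1 − 1 + 0 = 0.

H_0 = Z,  H_1 = Z ⊕ Z/2,  H_2 = 0.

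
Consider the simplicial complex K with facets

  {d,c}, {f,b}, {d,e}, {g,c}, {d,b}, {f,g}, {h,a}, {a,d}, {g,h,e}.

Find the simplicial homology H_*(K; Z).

We work with the vertex ordering a < b < c < d < e < f < g < h. The simplices of K, each written with vertices in increasing order, are:

  0-simplices (8): a, b, c, d, e, f, g, h
  1-simplices (11): ad, ah, bd, bf, cd, cg, de, eg, eh, fg, gh
  2-simplices (1): egh

so the chain groups are C_0 ≅ Z^8, C_1 ≅ Z^11, C_2 ≅ Z^1.

Boundary ∂_1: C_1 → C_0 maps an edge to its endpoints' difference, ∂[p,q] = q − p. For instance
  ∂bd = d − b.
As a 8×11 matrix over Z this has rank 7, with invariant factors (1,1,1,1,1,1,1).

Boundary ∂_2: C_2 → C_1 sends each 2-simplex [p,q,r] to [q,r] − [p,r] + [p,q]. For instance
  ∂egh = gh − eh + eg.
The resulting 11×1 matrix has rank 1, and its Smith normal form has invariant factors (1).

Reading off H_k = ker ∂_k / im ∂_{k+1}:

  H_0: rank C_0 − rank ∂_1 = 8 − 7 = 1, and the invariant factors of ∂_1 are all 1, so H_0 = Z.
  H_1: rank ker ∂_1 − rank ∂_2 = (11 − 7) − 1 = 3, and the invariant factors of ∂_2 are all 1, so H_1 = Z^3.
  H_2: rank ker ∂_2 − rank ∂_3 = (1 − 1) − 0 = 0, and there is no ∂_3, so H_2 = 0.

H_0 = Z,  H_1 = Z^3,  H_2 = 0.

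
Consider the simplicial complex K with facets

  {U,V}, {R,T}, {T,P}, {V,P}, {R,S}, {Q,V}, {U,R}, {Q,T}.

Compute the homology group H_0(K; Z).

H_0 ≅ Z.

We work with the vertex ordering P < Q < R < S < T < U < V. The simplices of K, each written with vertices in increasing order, are:

  0-simplices (7): P, Q, R, S, T, U, V
  1-simplices (8): PT, PV, QT, QV, RS, RT, RU, UV

giving chain groups C_0 ≅ Z^7, C_1 ≅ Z^8.

∂_1: C_1 → C_0 sends each edge [p,q] (with p < q) to q − p. For instance
  ∂RS = S − R.
This gives a 7×8 integer matrix of rank 6; reducing to Smith normal form yields diagonal entries (1,1,1,1,1,1).

Computing H_k = (kernel of ∂_k) / (image of ∂_{k+1}):

  H_0: rank C_0 − rank ∂_1 = 7 − 6 = 1, and the invariant factors of ∂_1 are all 1, so H_0 ≅ Z.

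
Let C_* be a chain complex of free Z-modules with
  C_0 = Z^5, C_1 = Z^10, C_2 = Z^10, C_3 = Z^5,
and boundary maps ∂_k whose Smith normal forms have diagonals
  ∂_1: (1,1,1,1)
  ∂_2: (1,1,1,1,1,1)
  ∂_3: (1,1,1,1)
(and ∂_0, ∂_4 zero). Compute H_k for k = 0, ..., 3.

H_0 ≅ Z,  H_1 = 0,  H_2 = 0,  H_3 ≅ Z.

H_0: b_0 = 5 − 0 − 4 = 1; torsion from ∂_1 factors > 1: none. So H_0 ≅ Z.
H_1: b_1 = 10 − 4 − 6 = 0; torsion from ∂_2 factors > 1: none. So H_1 ≅ 0.
H_2: b_2 = 10 − 6 − 4 = 0; torsion from ∂_3 factors > 1: none. So H_2 ≅ 0.
H_3: b_3 = 5 − 4 − 0 = 1; torsion from ∂_4 factors > 1: none. So H_3 ≅ Z.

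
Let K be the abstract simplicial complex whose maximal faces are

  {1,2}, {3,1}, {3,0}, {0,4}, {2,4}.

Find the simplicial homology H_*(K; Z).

K has 5 vertices, 5 edges.
rank ∂_0 = 0, rank ∂_1 = 4 ⇒ b_0 = 5 − 0 − 4 = 1; all invariant factors of ∂_1 are 1 so no torsion. So H_0 ≅ Z.
rank ∂_1 = 4, rank ∂_2 = 0 ⇒ b_1 = 5 − 4 − 0 = 1. So H_1 ≅ Z.

H_0 = Z,  H_1 = Z.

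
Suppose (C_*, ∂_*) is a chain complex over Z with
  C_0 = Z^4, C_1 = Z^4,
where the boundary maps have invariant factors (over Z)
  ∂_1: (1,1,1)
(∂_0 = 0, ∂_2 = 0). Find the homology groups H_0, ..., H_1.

H_0: b_0 = 4 − 0 − 3 = 1; torsion from ∂_1 factors > 1: none. So H_0 ≅ Z.
H_1: b_1 = 4 − 3 − 0 = 1; torsion from ∂_2 factors > 1: none. So H_1 ≅ Z.

H_0 ≅ Z,  H_1 ≅ Z.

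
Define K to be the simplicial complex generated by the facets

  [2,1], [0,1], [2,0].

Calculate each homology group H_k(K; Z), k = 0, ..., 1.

Take the total order 0 < 1 < 2 on the vertex set. Then K (dimension 1) consists of the simplices:

  0-simplices (3): [0], [1], [2]
  1-simplices (3): [0,1], [0,2], [1,2]

Hence C_0 ≅ Z^3, C_1 ≅ Z^3.

Boundary ∂_1: C_1 → C_0 sends each edge [p,q] (with p < q) to q − p. For instance
  ∂[0,2] = [2] − [0].
As a 3×3 matrix over Z this has rank 2, with invariant factors (1,1).

Computing H_k = (kernel of ∂_k) / (image of ∂_{k+1}):

  H_0: rank C_0 − rank ∂_1 = 3 − 2 = 1, and the invariant factors of ∂_1 are all 1, so H_0 ≅ Z.
  H_1: rank ker ∂_1 − rank ∂_2 = (3 − 2) − 0 = 1, and there is no ∂_2, so H_1 ≅ Z.

As a check, the Euler characteristic is 3 − 3 = 0, which agrees with 1 − 1 = 0.

H_0 ≅ Z,  H_1 ≅ Z.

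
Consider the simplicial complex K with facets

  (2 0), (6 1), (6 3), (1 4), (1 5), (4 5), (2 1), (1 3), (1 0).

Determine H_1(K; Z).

H_1 ≅ Z^3.

Take the total order 0 < 1 < 2 < 3 < 4 < 5 < 6 on the vertex set. Then K (dimension 1) consists of the simplices:

  0-simplices (7): [0], [1], [2], [3], [4], [5], [6]
  1-simplices (9): [0,1], [0,2], [1,2], [1,3], [1,4], [1,5], [1,6], [3,6], [4,5]

giving chain groups C_0 ≅ Z^7, C_1 ≅ Z^9.

∂_1: C_1 → C_0 is given by ∂[p,q] = [q] − [p]. For instance
  ∂[0,1] = [1] − [0].
As a 7×9 matrix over Z this has rank 6, with invariant factors (1,1,1,1,1,1).

Now H_k = ker ∂_k / im ∂_{k+1}, so:

  H_1: rank ker ∂_1 − rank ∂_2 = (9 − 6) − 0 = 3, and there is no ∂_2, so H_1 ≅ Z^3.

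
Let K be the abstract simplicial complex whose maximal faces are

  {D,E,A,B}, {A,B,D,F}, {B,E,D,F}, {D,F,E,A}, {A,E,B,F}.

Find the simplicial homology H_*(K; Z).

K has 5 vertices, 10 edges, 10 triangles, 5 3-simplices.
rank ∂_0 = 0, rank ∂_1 = 4 ⇒ b_0 = 5 − 0 − 4 = 1; all invariant factors of ∂_1 are 1 so no torsion. So H_0 ≅ Z.
rank ∂_1 = 4, rank ∂_2 = 6 ⇒ b_1 = 10 − 4 − 6 = 0; all invariant factors of ∂_2 are 1 so no torsion. So H_1 ≅ 0.
rank ∂_2 = 6, rank ∂_3 = 4 ⇒ b_2 = 10 − 6 − 4 = 0; all invariant factors of ∂_3 are 1 so no torsion. So H_2 ≅ 0.
rank ∂_3 = 4, rank ∂_4 = 0 ⇒ b_3 = 5 − 4 − 0 = 1. So H_3 ≅ Z.

H_0 ≅ Z,  H_1 = 0,  H_2 = 0,  H_3 ≅ Z.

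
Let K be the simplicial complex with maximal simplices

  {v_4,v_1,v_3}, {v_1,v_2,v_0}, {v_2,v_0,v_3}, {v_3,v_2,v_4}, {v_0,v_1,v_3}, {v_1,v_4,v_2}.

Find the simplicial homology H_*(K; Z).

H_0 = Z,  H_1 = 0,  H_2 = Z.

Order the vertices as v_0 < v_1 < v_2 < v_3 < v_4. Listing each simplex with vertices in this order, K has dimension 2 with simplices:

  0-simplices (5): [v_0], [v_1], [v_2], [v_3], [v_4]
  1-simplices (9): [v_0,v_1], [v_0,v_2], [v_0,v_3], [v_1,v_2], [v_1,v_3], [v_1,v_4], [v_2,v_3], [v_2,v_4], [v_3,v_4]
  2-simplices (6): [v_0,v_1,v_2], [v_0,v_1,v_3], [v_0,v_2,v_3], [v_1,v_2,v_4], [v_1,v_3,v_4], [v_2,v_3,v_4]

Hence C_0 ≅ Z^5, C_1 ≅ Z^9, C_2 ≅ Z^6.

The boundary map ∂_1: C_1 → C_0 maps an edge to its endpoints' difference, ∂[p,q] = q − p. For instance
  ∂[v_2,v_4] = [v_4] − [v_2].
The 5×9 boundary matrix has rank 4 and Smith normal form diag(1,1,1,1).

∂_2: C_2 → C_1 acts by ∂[p,q,r] = [q,r] − [p,r] + [p,q]. For instance
  ∂[v_2,v_3,v_4] = [v_3,v_4] − [v_2,v_4] + [v_2,v_3],
  ∂[v_0,v_1,v_2] = [v_1,v_2] − [v_0,v_2] + [v_0,v_1].
As a 9×6 matrix over Z this has rank 5, with invariant factors (1,1,1,1,1).

From H_k ≅ ker(∂_k) / im(∂_{k+1}) we obtain:

  H_0: rank C_0 − rank ∂_1 = 5 − 4 = 1, and the invariant factors of ∂_1 are all 1, so H_0 = Z.
  H_1: rank ker ∂_1 − rank ∂_2 = (9 − 4) − 5 = 0, and the invariant factors of ∂_2 are all 1, so H_1 = 0.
  H_2: rank ker ∂_2 − rank ∂_3 = (6 − 5) − 0 = 1, and there is no ∂_3, so H_2 = Z.

As a check, the Euler characteristic is 5 − 9 + 6 = 2, which agrees with 1 − 0 + 1 = 2.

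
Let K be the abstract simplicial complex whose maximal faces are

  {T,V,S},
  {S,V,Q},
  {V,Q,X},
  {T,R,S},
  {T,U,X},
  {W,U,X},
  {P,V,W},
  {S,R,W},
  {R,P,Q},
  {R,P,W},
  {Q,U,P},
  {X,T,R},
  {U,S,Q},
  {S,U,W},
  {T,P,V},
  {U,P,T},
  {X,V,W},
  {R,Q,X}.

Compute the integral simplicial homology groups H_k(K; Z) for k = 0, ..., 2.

Take the total order P < Q < R < S < T < U < V < W < X on the vertex set. Then K (dimension 2) consists of the simplices:

  0-simplices (9): P, Q, R, S, T, U, V, W, X
  1-simplices (27): PQ, PR, PT, PU, PV, PW, QR, QS, QU, QV, QX, RS, RT, RW, RX, ST, SU, SV, SW, TU, TV, TX, UW, UX, VW, VX, WX
  2-simplices (18): PQR, PQU, PRW, PTU, PTV, PVW, QRX, QSU, QSV, QVX, RST, RSW, RTX, STV, SUW, TUX, UWX, VWX

so the chain groups are C_0 ≅ Z^9, C_1 ≅ Z^27, C_2 ≅ Z^18.

The boundary map ∂_1: C_1 → C_0 maps an edge to its endpoints' difference, ∂[p,q] = q − p.
As a 9×27 matrix over Z this has rank 8, with invariant factors (1,1,1,1,1,1,1,1).

Boundary ∂_2: C_2 → C_1 maps a triangle to the signed sum of its edges. For instance
  ∂PTV = TV − PV + PT,
  ∂SUW = UW − SW + SU.
This gives a 27×18 integer matrix of rank 17; reducing to Smith normal form yields diagonal entries (1,1,1,1,1,1,1,1,1,1,1,1,1,1,1,1,1).

From H_k ≅ ker(∂_k) / im(∂_{k+1}) we obtain:

  H_0: rank C_0 − rank ∂_1 = 9 − 8 = 1, and the invariant factors of ∂_1 are all 1, so H_0 = Z.
  H_1: rank ker ∂_1 − rank ∂_2 = (27 − 8) − 17 = 2, and the invariant factors of ∂_2 are all 1, so H_1 = Z^2.
  H_2: rank ker ∂_2 − rank ∂_3 = (18 − 17) − 0 = 1, and there is no ∂_3, so H_2 = Z.

(K is a triangulation of the torus T^2.)

H_0 ≅ Z,  H_1 ≅ Z^2,  H_2 ≅ Z.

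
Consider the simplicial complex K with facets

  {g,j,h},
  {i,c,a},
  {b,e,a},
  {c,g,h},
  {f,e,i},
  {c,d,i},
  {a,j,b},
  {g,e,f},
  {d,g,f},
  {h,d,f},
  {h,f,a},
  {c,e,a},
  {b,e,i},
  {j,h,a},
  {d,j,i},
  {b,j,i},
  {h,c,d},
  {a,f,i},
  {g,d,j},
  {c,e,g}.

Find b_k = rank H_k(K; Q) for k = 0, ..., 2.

Fix the vertex order a < b < c < d < e < f < g < h < i < j and write every simplex with vertices in increasing order. Then dim K = 2 and the simplices of K are:

  0-simplices (10): a, b, c, d, e, f, g, h, i, j
  1-simplices (30): ab, ac, ae, af, ah, ai, aj, be, bi, bj, cd, ce, cg, ch, ci, df, dg, dh, di, dj, ef, eg, ei, fg, fh, fi, gh, gj, hj, ij
  2-simplices (20): abe, abj, ace, aci, afh, afi, ahj, bei, bij, cdh, cdi, ceg, cgh, dfg, dfh, dgj, dij, efg, efi, ghj

so the chain groups are C_0 ≅ Z^10, C_1 ≅ Z^30, C_2 ≅ Z^20.

The boundary map ∂_1: C_1 → C_0 sends each edge [p,q] (with p < q) to q − p.
As a 10×30 matrix over Z this has rank 9, with invariant factors (1,1,1,1,1,1,1,1,1).

∂_2: C_2 → C_1 acts by ∂[p,q,r] = [q,r] − [p,r] + [p,q]. For instance
  ∂abj = bj − aj + ab,
  ∂bij = ij − bj + bi.
This gives a 30×20 integer matrix of rank 20; reducing to Smith normal form yields diagonal entries (1,1,1,1,1,1,1,1,1,1,1,1,1,1,1,1,1,1,1,2).

From H_k ≅ ker(∂_k) / im(∂_{k+1}) we obtain:

  H_0: rank C_0 − rank ∂_1 = 10 − 9 = 1, and the invariant factors of ∂_1 are all 1, so H_0 = Z.
  H_1: rank ker ∂_1 − rank ∂_2 = (30 − 9) − 20 = 1, and ∂_2 has invariant factor 2 > 1, so H_1 = Z ⊕ Z/2.
  H_2: rank ker ∂_2 − rank ∂_3 = (20 − 20) − 0 = 0, and there is no ∂_3, so H_2 = 0.

As a check, the Euler characteristic is 10 − 30 + 20 = 0, which agrees with 1 − 1 + 0 = 0.

Hence the Betti numbers are b_0 = 1, b_1 = 1, b_2 = 0.

b_0 = 1, b_1 = 1, b_2 = 0.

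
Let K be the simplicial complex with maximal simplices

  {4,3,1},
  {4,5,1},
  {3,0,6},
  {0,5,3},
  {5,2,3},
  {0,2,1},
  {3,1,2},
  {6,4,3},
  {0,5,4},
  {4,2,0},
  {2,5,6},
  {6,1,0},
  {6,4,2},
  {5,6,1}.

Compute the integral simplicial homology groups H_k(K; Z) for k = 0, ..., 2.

H_0 = Z,  H_1 = Z^2,  H_2 = Z.

Take the total order 0 < 1 < 2 < 3 < 4 < 5 < 6 on the vertex set. Then K (dimension 2) consists of the simplices:

  0-simplices (7): [0], [1], [2], [3], [4], [5], [6]
  1-simplices (21): [0,1], [0,2], [0,3], [0,4], [0,5], [0,6], [1,2], [1,3], [1,4], [1,5], [1,6], [2,3], [2,4], [2,5], [2,6], [3,4], [3,5], [3,6], [4,5], [4,6], [5,6]
  2-simplices (14): [0,1,2], [0,1,6], [0,2,4], [0,3,5], [0,3,6], [0,4,5], [1,2,3], [1,3,4], [1,4,5], [1,5,6], [2,3,5], [2,4,6], [2,5,6], [3,4,6]

Hence C_0 ≅ Z^7, C_1 ≅ Z^21, C_2 ≅ Z^14.

The boundary map ∂_1: C_1 → C_0 maps an edge to its endpoints' difference, ∂[p,q] = q − p. For instance
  ∂[5,6] = [6] − [5].
This gives a 7×21 integer matrix of rank 6; reducing to Smith normal form yields diagonal entries (1,1,1,1,1,1).

∂_2: C_2 → C_1 acts by ∂[p,q,r] = [q,r] − [p,r] + [p,q]. For instance
  ∂[0,2,4] = [2,4] − [0,4] + [0,2],
  ∂[3,4,6] = [4,6] − [3,6] + [3,4].
This gives a 21×14 integer matrix of rank 13; reducing to Smith normal form yields diagonal entries (1,1,1,1,1,1,1,1,1,1,1,1,1).

Reading off H_k = ker ∂_k / im ∂_{k+1}:

  H_0: rank C_0 − rank ∂_1 = 7 − 6 = 1, and the invariant factors of ∂_1 are all 1, so H_0 ≅ Z.
  H_1: rank ker ∂_1 − rank ∂_2 = (21 − 6) − 13 = 2, and the invariant factors of ∂_2 are all 1, so H_1 ≅ Z^2.
  H_2: rank ker ∂_2 − rank ∂_3 = (14 − 13) − 0 = 1, and there is no ∂_3, so H_2 ≅ Z.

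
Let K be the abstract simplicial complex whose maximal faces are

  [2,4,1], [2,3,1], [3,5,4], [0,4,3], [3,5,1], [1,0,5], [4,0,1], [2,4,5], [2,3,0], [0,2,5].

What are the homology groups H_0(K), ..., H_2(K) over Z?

H_0 = Z,  H_1 = Z/2,  H_2 = 0.

Fix the vertex order 0 < 1 < 2 < 3 < 4 < 5 and write every simplex with vertices in increasing order. Then dim K = 2 and the simplices of K are:

  0-simplices (6): [0], [1], [2], [3], [4], [5]
  1-simplices (15): [0,1], [0,2], [0,3], [0,4], [0,5], [1,2], [1,3], [1,4], [1,5], [2,3], [2,4], [2,5], [3,4], [3,5], [4,5]
  2-simplices (10): [0,1,4], [0,1,5], [0,2,3], [0,2,5], [0,3,4], [1,2,3], [1,2,4], [1,3,5], [2,4,5], [3,4,5]

so the chain groups are C_0 ≅ Z^6, C_1 ≅ Z^15, C_2 ≅ Z^10.

∂_1: C_1 → C_0 sends each edge [p,q] (with p < q) to q − p. For instance
  ∂[2,5] = [5] − [2].
As a 6×15 matrix over Z this has rank 5, with invariant factors (1,1,1,1,1).

The boundary map ∂_2: C_2 → C_1 acts by ∂[p,q,r] = [q,r] − [p,r] + [p,q]. For instance
  ∂[0,3,4] = [3,4] − [0,4] + [0,3],
  ∂[3,4,5] = [4,5] − [3,5] + [3,4].
The resulting 15×10 matrix has rank 10, and its Smith normal form has invariant factors (1,1,1,1,1,1,1,1,1,2).

Reading off H_k = ker ∂_k / im ∂_{k+1}:

  H_0: rank C_0 − rank ∂_1 = 6 − 5 = 1, and the invariant factors of ∂_1 are all 1, so H_0 = Z.
  H_1: rank ker ∂_1 − rank ∂_2 = (15 − 5) − 10 = 0, and ∂_2 has invariant factor 2 > 1, so H_1 = Z/2.
  H_2: rank ker ∂_2 − rank ∂_3 = (10 − 10) − 0 = 0, and there is no ∂_3, so H_2 = 0.

(K is a triangulation of the real projective plane RP^2.)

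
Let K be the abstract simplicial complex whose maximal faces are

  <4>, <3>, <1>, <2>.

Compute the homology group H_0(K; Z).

Take the total order 1 < 2 < 3 < 4 on the vertex set. Then K (dimension 0) consists of the simplices:

  0-simplices (4): [1], [2], [3], [4]

Hence C_0 ≅ Z^4.

Computing H_k = (kernel of ∂_k) / (image of ∂_{k+1}):

  H_0: rank C_0 − rank ∂_1 = 4 − 0 = 4, and there is no ∂_1, so H_0 ≅ Z^4.

H_0 = Z^4.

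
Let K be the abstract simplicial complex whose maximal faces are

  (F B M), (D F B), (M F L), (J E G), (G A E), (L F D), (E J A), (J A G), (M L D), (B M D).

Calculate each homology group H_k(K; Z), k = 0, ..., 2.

H_0 ≅ Z^2,  H_1 = 0,  H_2 ≅ Z^2.

Take the total order A < B < D < E < F < G < J < L < M on the vertex set. Then K (dimension 2) consists of the simplices:

  0-simplices (9): A, B, D, E, F, G, J, L, M
  1-simplices (15): AE, AG, AJ, BD, BF, BM, DF, DL, DM, EG, EJ, FL, FM, GJ, LM
  2-simplices (10): AEG, AEJ, AGJ, BDF, BDM, BFM, DFL, DLM, EGJ, FLM

so the chain groups are C_0 ≅ Z^9, C_1 ≅ Z^15, C_2 ≅ Z^10.

∂_1: C_1 → C_0 maps an edge to its endpoints' difference, ∂[p,q] = q − p.
The resulting 9×15 matrix has rank 7, and its Smith normal form has invariant factors (1,1,1,1,1,1,1).

Boundary ∂_2: C_2 → C_1 maps a triangle to the signed sum of its edges. For instance
  ∂DFL = FL − DL + DF,
  ∂AEJ = EJ − AJ + AE.
The resulting 15×10 matrix has rank 8, and its Smith normal form has invariant factors (1,1,1,1,1,1,1,1).

Reading off H_k = ker ∂_k / im ∂_{k+1}:

  H_0: rank C_0 − rank ∂_1 = 9 − 7 = 2, and the invariant factors of ∂_1 are all 1, so H_0 = Z^2.
  H_1: rank ker ∂_1 − rank ∂_2 = (15 − 7) − 8 = 0, and the invariant factors of ∂_2 are all 1, so H_1 = 0.
  H_2: rank ker ∂_2 − rank ∂_3 = (10 − 8) − 0 = 2, and there is no ∂_3, so H_2 = Z^2.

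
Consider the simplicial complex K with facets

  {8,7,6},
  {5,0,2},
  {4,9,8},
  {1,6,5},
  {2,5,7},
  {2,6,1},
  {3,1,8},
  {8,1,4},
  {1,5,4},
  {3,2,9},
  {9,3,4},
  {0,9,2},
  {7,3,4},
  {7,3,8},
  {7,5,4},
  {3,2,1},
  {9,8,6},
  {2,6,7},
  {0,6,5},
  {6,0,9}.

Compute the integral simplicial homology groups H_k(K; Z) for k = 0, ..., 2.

H_0 ≅ Z,  H_1 ≅ Z ⊕ Z/2,  H_2 = 0.

Take the total order 0 < 1 < 2 < 3 < 4 < 5 < 6 < 7 < 8 < 9 on the vertex set. Then K (dimension 2) consists of the simplices:

  0-simplices (10): [0], [1], [2], [3], [4], [5], [6], [7], [8], [9]
  1-simplices (30): (30 of them)
  2-simplices (20): (20 of them)

so the chain groups are C_0 ≅ Z^10, C_1 ≅ Z^30, C_2 ≅ Z^20.

The boundary map ∂_1: C_1 → C_0 maps an edge to its endpoints' difference, ∂[p,q] = q − p.
As a 10×30 matrix over Z this has rank 9, with invariant factors (1,1,1,1,1,1,1,1,1).

The boundary map ∂_2: C_2 → C_1 acts by ∂[p,q,r] = [q,r] − [p,r] + [p,q]. For instance
  ∂[4,5,7] = [5,7] − [4,7] + [4,5],
  ∂[0,2,5] = [2,5] − [0,5] + [0,2].
The 30×20 boundary matrix has rank 20 and Smith normal form diag(1,1,1,1,1,1,1,1,1,1,1,1,1,1,1,1,1,1,1,2).

Computing H_k = (kernel of ∂_k) / (image of ∂_{k+1}):

  H_0: rank C_0 − rank ∂_1 = 10 − 9 = 1, and the invariant factors of ∂_1 are all 1, so H_0 = Z.
  H_1: rank ker ∂_1 − rank ∂_2 = (30 − 9) − 20 = 1, and ∂_2 has invariant factor 2 > 1, so H_1 = Z ⊕ Z/2.
  H_2: rank ker ∂_2 − rank ∂_3 = (20 − 20) − 0 = 0, and there is no ∂_3, so H_2 = 0.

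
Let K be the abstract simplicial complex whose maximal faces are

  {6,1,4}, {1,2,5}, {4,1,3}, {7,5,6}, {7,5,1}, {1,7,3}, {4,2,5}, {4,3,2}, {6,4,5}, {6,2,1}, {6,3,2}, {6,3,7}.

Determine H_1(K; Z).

Fix the vertex order 1 < 2 < 3 < 4 < 5 < 6 < 7 and write every simplex with vertices in increasing order. Then dim K = 2 and the simplices of K are:

  0-simplices (7): [1], [2], [3], [4], [5], [6], [7]
  1-simplices (18): [1,2], [1,3], [1,4], [1,5], [1,6], [1,7], [2,3], [2,4], [2,5], [2,6], [3,4], [3,6], [3,7], [4,5], [4,6], [5,6], [5,7], [6,7]
  2-simplices (12): [1,2,5], [1,2,6], [1,3,4], [1,3,7], [1,4,6], [1,5,7], [2,3,4], [2,3,6], [2,4,5], [3,6,7], [4,5,6], [5,6,7]

so the chain groups are C_0 ≅ Z^7, C_1 ≅ Z^18, C_2 ≅ Z^12.

∂_1: C_1 → C_0 sends each edge [p,q] (with p < q) to q − p.
This gives a 7×18 integer matrix of rank 6; reducing to Smith normal form yields diagonal entries (1,1,1,1,1,1).

The boundary map ∂_2: C_2 → C_1 maps a triangle to the signed sum of its edges. For instance
  ∂[3,6,7] = [6,7] − [3,7] + [3,6],
  ∂[2,3,4] = [3,4] − [2,4] + [2,3].
The resulting 18×12 matrix has rank 12, and its Smith normal form has invariant factors (1,1,1,1,1,1,1,1,1,1,1,2).

Reading off H_k = ker ∂_k / im ∂_{k+1}:

  H_1: rank ker ∂_1 − rank ∂_2 = (18 − 6) − 12 = 0, and ∂_2 has invariant factor 2 > 1, so H_1 ≅ Z/2.

(K is a triangulation of the real projective plane RP^2.)

H_1 = Z/2.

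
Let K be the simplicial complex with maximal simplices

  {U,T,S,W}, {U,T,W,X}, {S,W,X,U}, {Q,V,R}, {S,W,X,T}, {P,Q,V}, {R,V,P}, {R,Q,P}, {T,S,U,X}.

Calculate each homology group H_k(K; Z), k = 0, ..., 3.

Fix the vertex order P < Q < R < S < T < U < V < W < X and write every simplex with vertices in increasing order. Then dim K = 3 and the simplices of K are:

  0-simplices (9): P, Q, R, S, T, U, V, W, X
  1-simplices (16): PQ, PR, PV, QR, QV, RV, ST, SU, SW, SX, TU, TW, TX, UW, UX, WX
  2-simplices (14): PQR, PQV, PRV, QRV, STU, STW, STX, SUW, SUX, SWX, TUW, TUX, TWX, UWX
  3-simplices (5): STUW, STUX, STWX, SUWX, TUWX

giving chain groups C_0 ≅ Z^9, C_1 ≅ Z^16, C_2 ≅ Z^14, C_3 ≅ Z^5.

∂_1: C_1 → C_0 sends each edge [p,q] (with p < q) to q − p.
The resulting 9×16 matrix has rank 7, and its Smith normal form has invariant factors (1,1,1,1,1,1,1).

Boundary ∂_2: C_2 → C_1 maps a triangle to the signed sum of its edges. For instance
  ∂UWX = WX − UX + UW,
  ∂PQV = QV − PV + PQ.
The 16×14 boundary matrix has rank 9 and Smith normal form diag(1,1,1,1,1,1,1,1,1).

∂_3: C_3 → C_2 sends each 3-simplex σ to the alternating sum Σ_i (−1)^i (σ with its i-th vertex removed). For instance
  ∂SUWX = UWX − SWX + SUX − SUW,
  ∂TUWX = UWX − TWX + TUX − TUW.
As a 14×5 matrix over Z this has rank 4, with invariant factors (1,1,1,1).

Reading off H_k = ker ∂_k / im ∂_{k+1}:

  H_0: rank C_0 − rank ∂_1 = 9 − 7 = 2, and the invariant factors of ∂_1 are all 1, so H_0 = Z^2.
  H_1: rank ker ∂_1 − rank ∂_2 = (16 − 7) − 9 = 0, and the invariant factors of ∂_2 are all 1, so H_1 = 0.
  H_2: rank ker ∂_2 − rank ∂_3 = (14 − 9) − 4 = 1, and the invariant factors of ∂_3 are all 1, so H_2 = Z.
  H_3: rank ker ∂_3 − rank ∂_4 = (5 − 4) − 0 = 1, and there is no ∂_4, so H_3 = Z.

(K is a triangulation of the disjoint union of the 2-sphere S^2 and the 3-sphere S^3.)

H_0 ≅ Z^2,  H_1 = 0,  H_2 ≅ Z,  H_3 ≅ Z.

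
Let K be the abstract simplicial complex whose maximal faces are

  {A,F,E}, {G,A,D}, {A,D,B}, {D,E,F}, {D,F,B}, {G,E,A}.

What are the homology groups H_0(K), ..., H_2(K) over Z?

Take the total order A < B < D < E < F < G on the vertex set. Then K (dimension 2) consists of the simplices:

  0-simplices (6): A, B, D, E, F, G
  1-simplices (12): AB, AD, AE, AF, AG, BD, BF, DE, DF, DG, EF, EG
  2-simplices (6): ABD, ADG, AEF, AEG, BDF, DEF

so the chain groups are C_0 ≅ Z^6, C_1 ≅ Z^12, C_2 ≅ Z^6.

∂_1: C_1 → C_0 maps an edge to its endpoints' difference, ∂[p,q] = q − p. For instance
  ∂BD = D − B.
The resulting 6×12 matrix has rank 5, and its Smith normal form has invariant factors (1,1,1,1,1).

∂_2: C_2 → C_1 maps a triangle to the signed sum of its edges. For instance
  ∂ADG = DG − AG + AD,
  ∂AEF = EF − AF + AE.
This gives a 12×6 integer matrix of rank 6; reducing to Smith normal form yields diagonal entries (1,1,1,1,1,1).

Computing H_k = (kernel of ∂_k) / (image of ∂_{k+1}):

  H_0: rank C_0 − rank ∂_1 = 6 − 5 = 1, and the invariant factors of ∂_1 are all 1, so H_0 ≅ Z.
  H_1: rank ker ∂_1 − rank ∂_2 = (12 − 5) − 6 = 1, and the invariant factors of ∂_2 are all 1, so H_1 ≅ Z.
  H_2: rank ker ∂_2 − rank ∂_3 = (6 − 6) − 0 = 0, and there is no ∂_3, so H_2 ≅ 0.

(K is a triangulation of the cylinder S^1 x I.)

H_0 = Z,  H_1 = Z,  H_2 = 0.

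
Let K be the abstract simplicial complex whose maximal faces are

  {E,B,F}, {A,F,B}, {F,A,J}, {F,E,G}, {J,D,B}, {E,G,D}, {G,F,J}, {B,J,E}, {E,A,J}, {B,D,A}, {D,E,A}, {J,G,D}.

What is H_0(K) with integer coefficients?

We work with the vertex ordering A < B < D < E < F < G < J. The simplices of K, each written with vertices in increasing order, are:

  0-simplices (7): A, B, D, E, F, G, J
  1-simplices (18): AB, AD, AE, AF, AJ, BD, BE, BF, BJ, DE, DG, DJ, EF, EG, EJ, FG, FJ, GJ
  2-simplices (12): ABD, ABF, ADE, AEJ, AFJ, BDJ, BEF, BEJ, DEG, DGJ, EFG, FGJ

Hence C_0 ≅ Z^7, C_1 ≅ Z^18, C_2 ≅ Z^12.

∂_1: C_1 → C_0 maps an edge to its endpoints' difference, ∂[p,q] = q − p. For instance
  ∂DJ = J − D.
This gives a 7×18 integer matrix of rank 6; reducing to Smith normal form yields diagonal entries (1,1,1,1,1,1).

The boundary map ∂_2: C_2 → C_1 acts by ∂[p,q,r] = [q,r] − [p,r] + [p,q]. For instance
  ∂DEG = EG − DG + DE,
  ∂AFJ = FJ − AJ + AF.
As a 18×12 matrix over Z this has rank 12, with invariant factors (1,1,1,1,1,1,1,1,1,1,1,2).

Reading off H_k = ker ∂_k / im ∂_{k+1}:

  H_0: rank C_0 − rank ∂_1 = 7 − 6 = 1, and the invariant factors of ∂_1 are all 1, so H_0 ≅ Z.

(K is a triangulation of the real projective plane RP^2.)

H_0 = Z.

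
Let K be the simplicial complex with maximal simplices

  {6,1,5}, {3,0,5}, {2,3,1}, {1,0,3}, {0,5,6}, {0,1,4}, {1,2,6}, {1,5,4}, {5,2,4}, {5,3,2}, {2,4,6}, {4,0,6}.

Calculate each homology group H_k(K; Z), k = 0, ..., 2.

H_0 = Z,  H_1 = Z/2,  H_2 = 0.

K has 7 vertices, 18 edges, 12 triangles.
rank ∂_0 = 0, rank ∂_1 = 6 ⇒ b_0 = 7 − 0 − 6 = 1; all invariant factors of ∂_1 are 1 so no torsion. So H_0 ≅ Z.
rank ∂_1 = 6, rank ∂_2 = 12 ⇒ b_1 = 18 − 6 − 12 = 0; ∂_2 has invariant factor(s) [2] giving torsion. So H_1 ≅ Z/2.
rank ∂_2 = 12, rank ∂_3 = 0 ⇒ b_2 = 12 − 12 − 0 = 0. So H_2 ≅ 0.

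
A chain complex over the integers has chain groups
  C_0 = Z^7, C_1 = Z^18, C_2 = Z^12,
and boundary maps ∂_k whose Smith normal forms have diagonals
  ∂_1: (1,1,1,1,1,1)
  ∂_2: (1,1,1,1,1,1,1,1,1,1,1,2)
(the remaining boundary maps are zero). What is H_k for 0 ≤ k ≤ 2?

H_0: b_0 = 7 − 0 − 6 = 1; torsion from ∂_1 factors > 1: none. So H_0 = Z.
H_1: b_1 = 18 − 6 − 12 = 0; torsion from ∂_2 factors > 1: [2]. So H_1 = Z/2.
H_2: b_2 = 12 − 12 − 0 = 0; torsion from ∂_3 factors > 1: none. So H_2 = 0.

H_0 = Z,  H_1 = Z/2,  H_2 = 0.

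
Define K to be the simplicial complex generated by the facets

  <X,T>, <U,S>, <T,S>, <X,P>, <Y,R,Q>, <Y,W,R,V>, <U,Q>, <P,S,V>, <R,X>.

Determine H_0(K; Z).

Fix the vertex order P < Q < R < S < T < U < V < W < X < Y and write every simplex with vertices in increasing order. Then dim K = 3 and the simplices of K are:

  0-simplices (10): P, Q, R, S, T, U, V, W, X, Y
  1-simplices (17): PS, PV, PX, QR, QU, QY, RV, RW, RX, RY, ST, SU, SV, TX, VW, VY, WY
  2-simplices (6): PSV, QRY, RVW, RVY, RWY, VWY
  3-simplices (1): RVWY

so the chain groups are C_0 ≅ Z^10, C_1 ≅ Z^17, C_2 ≅ Z^6, C_3 ≅ Z^1.

∂_1: C_1 → C_0 is given by ∂[p,q] = [q] − [p]. For instance
  ∂QU = U − Q.
The 10×17 boundary matrix has rank 9 and Smith normal form diag(1,1,1,1,1,1,1,1,1).

∂_2: C_2 → C_1 maps a triangle to the signed sum of its edges. For instance
  ∂VWY = WY − VY + VW,
  ∂QRY = RY − QY + QR.
As a 17×6 matrix over Z this has rank 5, with invariant factors (1,1,1,1,1).

The boundary map ∂_3: C_3 → C_2 sends each 3-simplex σ to the alternating sum Σ_i (−1)^i (σ with its i-th vertex removed). For instance
  ∂RVWY = VWY − RWY + RVY − RVW.
The 6×1 boundary matrix has rank 1 and Smith normal form diag(1).

Computing H_k = (kernel of ∂_k) / (image of ∂_{k+1}):

  H_0: rank C_0 − rank ∂_1 = 10 − 9 = 1, and the invariant factors of ∂_1 are all 1, so H_0 = Z.

H_0 ≅ Z.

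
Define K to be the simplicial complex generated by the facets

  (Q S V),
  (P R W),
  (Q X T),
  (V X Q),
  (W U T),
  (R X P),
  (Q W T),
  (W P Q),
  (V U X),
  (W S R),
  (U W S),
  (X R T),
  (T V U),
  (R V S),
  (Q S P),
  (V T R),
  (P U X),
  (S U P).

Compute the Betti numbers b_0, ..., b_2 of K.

Order the vertices as P < Q < R < S < T < U < V < W < X. Listing each simplex with vertices in this order, K has dimension 2 with simplices:

  0-simplices (9): P, Q, R, S, T, U, V, W, X
  1-simplices (27): PQ, PR, PS, PU, PW, PX, QS, QT, QV, QW, QX, RS, RT, RV, RW, RX, SU, SV, SW, TU, TV, TW, TX, UV, UW, UX, VX
  2-simplices (18): PQS, PQW, PRW, PRX, PSU, PUX, QSV, QTW, QTX, QVX, RSV, RSW, RTV, RTX, SUW, TUV, TUW, UVX

Hence C_0 ≅ Z^9, C_1 ≅ Z^27, C_2 ≅ Z^18.

The boundary map ∂_1: C_1 → C_0 maps an edge to its endpoints' difference, ∂[p,q] = q − p. For instance
  ∂RT = T − R.
The 9×27 boundary matrix has rank 8 and Smith normal form diag(1,1,1,1,1,1,1,1).

The boundary map ∂_2: C_2 → C_1 maps a triangle to the signed sum of its edges. For instance
  ∂PRX = RX − PX + PR,
  ∂SUW = UW − SW + SU.
As a 27×18 matrix over Z this has rank 18, with invariant factors (1,1,1,1,1,1,1,1,1,1,1,1,1,1,1,1,1,2).

Reading off H_k = ker ∂_k / im ∂_{k+1}:

  H_0: rank C_0 − rank ∂_1 = 9 − 8 = 1, and the invariant factors of ∂_1 are all 1, so H_0 = Z.
  H_1: rank ker ∂_1 − rank ∂_2 = (27 − 8) − 18 = 1, and ∂_2 has invariant factor 2 > 1, so H_1 = Z ⊕ Z/2Z.
  H_2: rank ker ∂_2 − rank ∂_3 = (18 − 18) − 0 = 0, and there is no ∂_3, so H_2 = 0.

As a check, the Euler characteristic is 9 − 27 + 18 = 0, which agrees with 1 − 1 + 0 = 0.

Hence the Betti numbers are b_0 = 1, b_1 = 1, b_2 = 0.

b_0 = 1, b_1 = 1, b_2 = 0.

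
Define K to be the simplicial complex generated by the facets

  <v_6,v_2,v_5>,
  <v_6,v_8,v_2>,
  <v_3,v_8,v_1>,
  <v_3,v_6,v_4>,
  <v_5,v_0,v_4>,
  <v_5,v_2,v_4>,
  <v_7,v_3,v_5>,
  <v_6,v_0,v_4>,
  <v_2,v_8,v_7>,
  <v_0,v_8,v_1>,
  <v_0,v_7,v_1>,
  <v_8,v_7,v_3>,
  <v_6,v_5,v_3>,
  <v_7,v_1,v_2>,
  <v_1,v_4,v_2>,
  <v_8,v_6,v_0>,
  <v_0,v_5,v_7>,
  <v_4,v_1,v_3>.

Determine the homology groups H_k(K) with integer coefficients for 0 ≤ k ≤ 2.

H_0 ≅ Z,  H_1 ≅ Z ⊕ Z/2,  H_2 = 0.

Fix the vertex order v_0 < v_1 < v_2 < v_3 < v_4 < v_5 < v_6 < v_7 < v_8 and write every simplex with vertices in increasing order. Then dim K = 2 and the simplices of K are:

  0-simplices (9): [v_0], [v_1], [v_2], [v_3], [v_4], [v_5], [v_6], [v_7], [v_8]
  1-simplices (27): (27 of them)
  2-simplices (18): (18 of them)

Hence C_0 ≅ Z^9, C_1 ≅ Z^27, C_2 ≅ Z^18.

Boundary ∂_1: C_1 → C_0 maps an edge to its endpoints' difference, ∂[p,q] = q − p. For instance
  ∂[v_3,v_6] = [v_6] − [v_3].
As a 9×27 matrix over Z this has rank 8, with invariant factors (1,1,1,1,1,1,1,1).

∂_2: C_2 → C_1 acts by ∂[p,q,r] = [q,r] − [p,r] + [p,q]. For instance
  ∂[v_2,v_6,v_8] = [v_6,v_8] − [v_2,v_8] + [v_2,v_6],
  ∂[v_2,v_7,v_8] = [v_7,v_8] − [v_2,v_8] + [v_2,v_7].
This gives a 27×18 integer matrix of rank 18; reducing to Smith normal form yields diagonal entries (1,1,1,1,1,1,1,1,1,1,1,1,1,1,1,1,1,2).

Now H_k = ker ∂_k / im ∂_{k+1}, so:

  H_0: rank C_0 − rank ∂_1 = 9 − 8 = 1, and the invariant factors of ∂_1 are all 1, so H_0 ≅ Z.
  H_1: rank ker ∂_1 − rank ∂_2 = (27 − 8) − 18 = 1, and ∂_2 has invariant factor 2 > 1, so H_1 ≅ Z ⊕ Z/2.
  H_2: rank ker ∂_2 − rank ∂_3 = (18 − 18) − 0 = 0, and there is no ∂_3, so H_2 ≅ 0.

As a check, the Euler characteristic is 9 − 27 + 18 = 0, which agrees with 1 − 1 + 0 = 0.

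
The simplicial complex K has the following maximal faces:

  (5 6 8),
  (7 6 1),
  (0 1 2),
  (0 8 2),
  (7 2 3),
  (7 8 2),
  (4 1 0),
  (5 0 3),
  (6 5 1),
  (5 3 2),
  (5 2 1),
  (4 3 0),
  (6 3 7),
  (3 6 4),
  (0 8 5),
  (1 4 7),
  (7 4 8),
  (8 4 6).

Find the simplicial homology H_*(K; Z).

H_0 ≅ Z,  H_1 ≅ Z ⊕ Z/2,  H_2 = 0.

We work with the vertex ordering 0 < 1 < 2 < 3 < 4 < 5 < 6 < 7 < 8. The simplices of K, each written with vertices in increasing order, are:

  0-simplices (9): [0], [1], [2], [3], [4], [5], [6], [7], [8]
  1-simplices (27): (27 of them)
  2-simplices (18): [0,1,2], [0,1,4], [0,2,8], [0,3,4], [0,3,5], [0,5,8], [1,2,5], [1,4,7], [1,5,6], [1,6,7], [2,3,5], [2,3,7], [2,7,8], [3,4,6], [3,6,7], [4,6,8], [4,7,8], [5,6,8]

giving chain groups C_0 ≅ Z^9, C_1 ≅ Z^27, C_2 ≅ Z^18.

The boundary map ∂_1: C_1 → C_0 sends each edge [p,q] (with p < q) to q − p. For instance
  ∂[1,5] = [5] − [1].
As a 9×27 matrix over Z this has rank 8, with invariant factors (1,1,1,1,1,1,1,1).

Boundary ∂_2: C_2 → C_1 sends each 2-simplex [p,q,r] to [q,r] − [p,r] + [p,q]. For instance
  ∂[1,2,5] = [2,5] − [1,5] + [1,2],
  ∂[2,7,8] = [7,8] − [2,8] + [2,7].
The resulting 27×18 matrix has rank 18, and its Smith normal form has invariant factors (1,1,1,1,1,1,1,1,1,1,1,1,1,1,1,1,1,2).

Now H_k = ker ∂_k / im ∂_{k+1}, so:

  H_0: rank C_0 − rank ∂_1 = 9 − 8 = 1, and the invariant factors of ∂_1 are all 1, so H_0 = Z.
  H_1: rank ker ∂_1 − rank ∂_2 = (27 − 8) − 18 = 1, and ∂_2 has invariant factor 2 > 1, so H_1 = Z ⊕ Z/2.
  H_2: rank ker ∂_2 − rank ∂_3 = (18 − 18) − 0 = 0, and there is no ∂_3, so H_2 = 0.

As a check, the Euler characteristic is 9 − 27 + 18 = 0, which agrees with 1 − 1 + 0 = 0.
(K is a triangulation of the Klein bottle.)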